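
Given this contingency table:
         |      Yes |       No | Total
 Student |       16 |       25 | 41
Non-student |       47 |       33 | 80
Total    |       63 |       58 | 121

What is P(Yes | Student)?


P(Yes | Student) = 16/(16+25) = 16/41

P(Yes|Student) = 16/41 ≈ 39.02%


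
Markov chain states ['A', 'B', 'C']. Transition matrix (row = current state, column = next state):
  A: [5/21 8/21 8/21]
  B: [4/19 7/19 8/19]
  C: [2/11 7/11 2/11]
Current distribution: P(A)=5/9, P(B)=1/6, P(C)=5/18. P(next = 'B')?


P(next=B) = Σᵢ P(now=i)×P(i→B)
= 5/9×8/21 + 1/6×7/19 + 5/18×7/11
= 40/189 + 7/114 + 35/198 = 17768/39501

P = 17768/39501 ≈ 0.4498


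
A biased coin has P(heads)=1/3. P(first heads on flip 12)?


Geometric: P(X=12) = (1-p)^(k-1)×p = (2/3)^11×1/3 = 2048/531441

P(X=12) = 2048/531441 ≈ 0.39%


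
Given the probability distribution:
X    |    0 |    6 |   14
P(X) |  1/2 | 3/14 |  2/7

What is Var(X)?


E[X] = 37/7
E[X²] = 446/7
Var(X) = E[X²] - (E[X])² = 446/7 - 1369/49 = 1753/49

Var(X) = 1753/49 ≈ 35.7755


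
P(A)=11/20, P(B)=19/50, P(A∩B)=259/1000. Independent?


P(A)×P(B) = 209/1000
P(A∩B) = 259/1000
Not equal → NOT independent

No, not independent


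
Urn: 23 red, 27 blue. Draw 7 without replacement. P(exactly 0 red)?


Hypergeometric: C(23,0)×C(27,7)/C(50,7)
= 1×888030/99884400 = 117/13160

P(X=0) = 117/13160 ≈ 0.89%


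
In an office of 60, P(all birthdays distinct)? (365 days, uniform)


P(all different) = Π(365-i)/365 for i=0..59
= (365/365)×(364/365)×...×(306/365)
= 0.005877

P ≈ 0.0059 ≈ 0.59%


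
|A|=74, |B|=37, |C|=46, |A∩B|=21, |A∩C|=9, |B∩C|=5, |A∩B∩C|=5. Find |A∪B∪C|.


|A∪B∪C| = 74+37+46-21-9-5+5 = 127

|A∪B∪C| = 127


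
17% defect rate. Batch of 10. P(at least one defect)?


P(all good) = (83/100)^10 = 15516041187205853449/100000000000000000000
P(≥1 defect) = 84483958812794146551/100000000000000000000

P = 84483958812794146551/100000000000000000000 ≈ 84.48%


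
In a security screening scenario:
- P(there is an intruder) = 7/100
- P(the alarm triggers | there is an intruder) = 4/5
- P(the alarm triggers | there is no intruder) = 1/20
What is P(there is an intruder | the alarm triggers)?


Using Bayes' theorem:
P(A|B) = P(B|A)·P(A) / P(B)

P(the alarm triggers) = 4/5 × 7/100 + 1/20 × 93/100
= 7/125 + 93/2000 = 41/400

P(there is an intruder|the alarm triggers) = (7/125) / (41/400) = 112/205

P(there is an intruder|the alarm triggers) = 112/205 ≈ 54.63%


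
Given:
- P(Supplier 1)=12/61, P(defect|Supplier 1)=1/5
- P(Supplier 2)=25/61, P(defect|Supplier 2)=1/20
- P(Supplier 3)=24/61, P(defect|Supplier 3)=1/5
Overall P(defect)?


P(B) = Σ P(B|Aᵢ)×P(Aᵢ)
  1/5×12/61 = 12/305
  1/20×25/61 = 5/244
  1/5×24/61 = 24/305
Sum = 169/1220

P(defect) = 169/1220 ≈ 13.85%


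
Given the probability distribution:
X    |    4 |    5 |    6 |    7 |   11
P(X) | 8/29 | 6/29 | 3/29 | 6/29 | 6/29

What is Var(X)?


E[X] = 188/29
E[X²] = 1406/29
Var(X) = E[X²] - (E[X])² = 1406/29 - 35344/841 = 5430/841

Var(X) = 5430/841 ≈ 6.4566


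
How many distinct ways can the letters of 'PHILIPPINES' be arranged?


Letters: 11, freq: {'P': 3, 'H': 1, 'I': 3, 'L': 1, 'N': 1, 'E': 1, 'S': 1}
11!/(3!×1!×3!×1!×1!×1!×1!) = 39916800/36 = 1108800

1108800


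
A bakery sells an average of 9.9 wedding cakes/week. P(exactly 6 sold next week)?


Poisson(λ=9.9): P(X=6) = e^(-λ)×λ^k/k!
= e^(-9.9) × 9.9^6 / 6!
≈ 5.017468206e-05 × 941480.149401 / 720 ≈ 0.065609

P(X=6) ≈ 0.065609 ≈ 6.56%


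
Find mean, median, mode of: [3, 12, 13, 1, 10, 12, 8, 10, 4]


Sorted: [1, 3, 4, 8, 10, 10, 12, 12, 13]
Mean = 73/9
Median = 10
Freq: {3: 1, 12: 2, 13: 1, 1: 1, 10: 2, 8: 1, 4: 1}
Mode: [10, 12]

Mean=73/9, Median=10, Mode=[10, 12]


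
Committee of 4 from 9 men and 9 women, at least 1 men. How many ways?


Count by #men:
  1M,3W: C(9,1)×C(9,3)=756
  2M,2W: C(9,2)×C(9,2)=1296
  3M,1W: C(9,3)×C(9,1)=756
  4M,0W: C(9,4)×C(9,0)=126
Total = 2934

2934


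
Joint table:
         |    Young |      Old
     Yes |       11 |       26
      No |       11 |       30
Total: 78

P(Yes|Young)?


P(Yes|Young) = 11/(11+11) = 11/22 = 1/2

P = 1/2 ≈ 50.00%


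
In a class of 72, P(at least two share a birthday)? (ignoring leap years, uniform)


P(all different) = Π(365-i)/365 for i=0..71
= 0.000547
P(match) = 1 - 0.000547 = 0.999453

P ≈ 0.9995 ≈ 99.95%


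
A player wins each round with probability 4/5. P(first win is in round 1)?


Geometric: P(X=1) = (1-p)^(k-1)×p = (1/5)^0×4/5 = 4/5

P(X=1) = 4/5 ≈ 80.00%


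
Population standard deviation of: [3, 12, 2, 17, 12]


Mean = 46/5
  (3-46/5)²=961/25
  (12-46/5)²=196/25
  (2-46/5)²=1296/25
  (17-46/5)²=1521/25
  (12-46/5)²=196/25
Σ(x-μ)² = 834/5
σ² = (834/5)/5 = 834/25

σ = √(834/25) ≈ 5.7758


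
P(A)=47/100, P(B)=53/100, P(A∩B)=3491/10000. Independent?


P(A)×P(B) = 2491/10000
P(A∩B) = 3491/10000
Not equal → NOT independent

No, not independent


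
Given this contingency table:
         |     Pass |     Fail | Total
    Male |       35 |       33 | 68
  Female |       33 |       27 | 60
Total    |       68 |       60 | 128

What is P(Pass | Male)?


P(Pass | Male) = 35/(35+33) = 35/68

P(Pass|Male) = 35/68 ≈ 51.47%


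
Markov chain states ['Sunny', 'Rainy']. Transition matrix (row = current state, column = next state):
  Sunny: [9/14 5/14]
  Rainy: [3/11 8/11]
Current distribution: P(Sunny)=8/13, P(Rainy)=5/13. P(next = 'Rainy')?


P(next=Rainy) = Σᵢ P(now=i)×P(i→Rainy)
= 8/13×5/14 + 5/13×8/11
= 20/91 + 40/143 = 500/1001

P = 500/1001 ≈ 0.4995


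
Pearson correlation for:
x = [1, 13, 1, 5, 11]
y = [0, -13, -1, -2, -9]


n=5, Σx=31, Σy=-25, Σxy=-279, Σx²=317, Σy²=255
r = (5×(-279) - 31×(-25))/√((5×317 - 31²)(5×255 - (-25)²))
= -620/√(624×650) = -620/√405600 ≈ -620/636.8673 ≈ -0.9735

r ≈ -0.9735


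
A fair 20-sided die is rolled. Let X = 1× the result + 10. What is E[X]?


E[die] = (1+20)/2 = 21/2
E[X] = 1×21/2 + 10 = 41/2

E[X] = 41/2


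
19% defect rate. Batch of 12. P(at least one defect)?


P(all good) = (81/100)^12 = 79766443076872509863361/1000000000000000000000000
P(≥1 defect) = 920233556923127490136639/1000000000000000000000000

P = 920233556923127490136639/1000000000000000000000000 ≈ 92.02%


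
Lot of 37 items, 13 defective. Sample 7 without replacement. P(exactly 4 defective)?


Hypergeometric: C(13,4)×C(24,3)/C(37,7)
= 715×2024/10295472 = 16445/116994

P(X=4) = 16445/116994 ≈ 14.06%


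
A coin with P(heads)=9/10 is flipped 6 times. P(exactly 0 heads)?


Binomial: P(X=0) = C(6,0)×p^0×(1-p)^6
= 1 × 1 × 1/1000000 = 1/1000000

P(X=0) = 1/1000000 ≈ 0.00%


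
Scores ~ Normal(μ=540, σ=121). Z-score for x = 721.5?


z = (x - μ)/σ = (721.5 - 540)/121 = 1.5

z = 1.5


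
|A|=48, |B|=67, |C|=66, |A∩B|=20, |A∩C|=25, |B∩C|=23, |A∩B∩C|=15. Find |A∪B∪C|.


|A∪B∪C| = 48+67+66-20-25-23+15 = 128

|A∪B∪C| = 128


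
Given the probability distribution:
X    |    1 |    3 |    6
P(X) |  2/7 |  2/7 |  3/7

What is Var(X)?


E[X] = 26/7
E[X²] = 128/7
Var(X) = E[X²] - (E[X])² = 128/7 - 676/49 = 220/49

Var(X) = 220/49 ≈ 4.4898


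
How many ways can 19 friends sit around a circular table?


Circular arrangements of 19 distinct objects: fix one position to break rotational symmetry.
(n-1)! = 18! = 6402373705728000

6402373705728000


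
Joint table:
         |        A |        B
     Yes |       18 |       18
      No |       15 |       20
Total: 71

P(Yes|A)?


P(Yes|A) = 18/(18+15) = 18/33 = 6/11

P = 6/11 ≈ 54.55%


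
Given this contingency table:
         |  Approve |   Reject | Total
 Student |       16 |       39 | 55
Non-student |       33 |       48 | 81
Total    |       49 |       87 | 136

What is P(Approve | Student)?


P(Approve | Student) = 16/(16+39) = 16/55

P(Approve|Student) = 16/55 ≈ 29.09%


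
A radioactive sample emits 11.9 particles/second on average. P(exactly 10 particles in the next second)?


Poisson(λ=11.9): P(X=10) = e^(-λ)×λ^k/k!
= e^(-11.9) × 11.9^10 / 10!
≈ 6.790404807e-06 × 56946837901.2 / 3628800 ≈ 0.106562

P(X=10) ≈ 0.106562 ≈ 10.66%


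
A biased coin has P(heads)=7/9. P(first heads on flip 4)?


Geometric: P(X=4) = (1-p)^(k-1)×p = (2/9)^3×7/9 = 56/6561

P(X=4) = 56/6561 ≈ 0.85%


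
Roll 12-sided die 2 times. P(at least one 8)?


P(no 8)^2 = (11/12)^2 = 121/144
P(≥1) = 1 - 121/144 = 23/144

P = 23/144 ≈ 15.97%


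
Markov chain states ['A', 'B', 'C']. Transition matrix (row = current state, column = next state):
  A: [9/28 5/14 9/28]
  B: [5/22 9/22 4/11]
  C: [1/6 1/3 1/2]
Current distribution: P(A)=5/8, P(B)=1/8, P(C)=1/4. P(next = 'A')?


P(next=A) = Σᵢ P(now=i)×P(i→A)
= 5/8×9/28 + 1/8×5/22 + 1/4×1/6
= 45/224 + 5/176 + 1/24 = 2003/7392

P = 2003/7392 ≈ 0.2710


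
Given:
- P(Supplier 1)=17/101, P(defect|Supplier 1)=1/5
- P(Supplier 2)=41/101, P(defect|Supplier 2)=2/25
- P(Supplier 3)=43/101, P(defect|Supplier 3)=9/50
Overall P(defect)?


P(B) = Σ P(B|Aᵢ)×P(Aᵢ)
  1/5×17/101 = 17/505
  2/25×41/101 = 82/2525
  9/50×43/101 = 387/5050
Sum = 721/5050

P(defect) = 721/5050 ≈ 14.28%


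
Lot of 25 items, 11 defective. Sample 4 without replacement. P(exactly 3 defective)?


Hypergeometric: C(11,3)×C(14,1)/C(25,4)
= 165×14/12650 = 21/115

P(X=3) = 21/115 ≈ 18.26%


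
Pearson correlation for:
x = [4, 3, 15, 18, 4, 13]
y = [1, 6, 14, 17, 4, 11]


n=6, Σx=57, Σy=53, Σxy=697, Σx²=759, Σy²=659
r = (6×697 - 57×53)/√((6×759 - 57²)(6×659 - 53²))
= 1161/√(1305×1145) = 1161/√1494225 ≈ 1161/1222.3850 ≈ 0.9498

r ≈ 0.9498


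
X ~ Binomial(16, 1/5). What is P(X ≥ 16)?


P(X ≥ 16) = Σ P(X=i) for i=16..16
P(X=16) = 1/152587890625
Sum = 1/152587890625

P(X ≥ 16) = 1/152587890625 ≈ 0.00%


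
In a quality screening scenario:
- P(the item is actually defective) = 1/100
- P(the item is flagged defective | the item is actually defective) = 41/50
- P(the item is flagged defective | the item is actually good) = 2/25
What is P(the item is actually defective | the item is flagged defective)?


Using Bayes' theorem:
P(A|B) = P(B|A)·P(A) / P(B)

P(the item is flagged defective) = 41/50 × 1/100 + 2/25 × 99/100
= 41/5000 + 99/1250 = 437/5000

P(the item is actually defective|the item is flagged defective) = (41/5000) / (437/5000) = 41/437

P(the item is actually defective|the item is flagged defective) = 41/437 ≈ 9.38%


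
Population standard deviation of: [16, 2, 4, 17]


Mean = 39/4
  (16-39/4)²=625/16
  (2-39/4)²=961/16
  (4-39/4)²=529/16
  (17-39/4)²=841/16
Σ(x-μ)² = 739/4
σ² = (739/4)/4 = 739/16

σ = √(739/16) ≈ 6.7961


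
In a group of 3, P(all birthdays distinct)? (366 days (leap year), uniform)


P(all different) = Π(366-i)/366 for i=0..2
= (366/366)×(365/366)×...×(364/366)
= 0.991818

P ≈ 0.9918 ≈ 99.18%


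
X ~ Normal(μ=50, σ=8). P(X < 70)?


z = (70-50)/8 = 2.5
P(Z < 2.5) = 0.9938

P(X < 70) ≈ 0.9938


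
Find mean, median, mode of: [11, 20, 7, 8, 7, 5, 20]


Sorted: [5, 7, 7, 8, 11, 20, 20]
Mean = 78/7
Median = 8
Freq: {11: 1, 20: 2, 7: 2, 8: 1, 5: 1}
Mode: [7, 20]

Mean=78/7, Median=8, Mode=[7, 20]


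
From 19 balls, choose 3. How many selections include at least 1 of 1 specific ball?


Complement: C(19,3) - C(18,3) = 969 - 816 = 153

153


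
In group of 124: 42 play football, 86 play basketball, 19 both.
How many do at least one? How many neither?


|A∪B| = 42+86-19 = 109
Neither = 124-109 = 15

At least one: 109; Neither: 15


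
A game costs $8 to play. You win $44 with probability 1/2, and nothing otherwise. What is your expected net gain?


E[gain] = (44-8)×1/2 + (-8)×1/2
= 18 - 4 = 14

Expected net gain = $14 ≈ $14.00


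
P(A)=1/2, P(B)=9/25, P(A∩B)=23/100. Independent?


P(A)×P(B) = 9/50
P(A∩B) = 23/100
Not equal → NOT independent

No, not independent


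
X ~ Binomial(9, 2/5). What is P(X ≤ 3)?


P(X ≤ 3) = Σ P(X=i) for i=0..3
P(X=0) = 19683/1953125
P(X=1) = 118098/1953125
P(X=2) = 314928/1953125
P(X=3) = 489888/1953125
Sum = 942597/1953125

P(X ≤ 3) = 942597/1953125 ≈ 48.26%


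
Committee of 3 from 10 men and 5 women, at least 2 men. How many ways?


Count by #men:
  2M,1W: C(10,2)×C(5,1)=225
  3M,0W: C(10,3)×C(5,0)=120
Total = 345

345


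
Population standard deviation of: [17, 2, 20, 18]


Mean = 57/4
  (17-57/4)²=121/16
  (2-57/4)²=2401/16
  (20-57/4)²=529/16
  (18-57/4)²=225/16
Σ(x-μ)² = 819/4
σ² = (819/4)/4 = 819/16

σ = √(819/16) ≈ 7.1545


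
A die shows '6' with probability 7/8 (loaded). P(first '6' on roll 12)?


Geometric: P(X=12) = (1-p)^(k-1)×p = (1/8)^11×7/8 = 7/68719476736

P(X=12) = 7/68719476736 ≈ 0.00%


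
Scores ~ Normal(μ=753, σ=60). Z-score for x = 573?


z = (x - μ)/σ = (573 - 753)/60 = -3.0

z = -3.0


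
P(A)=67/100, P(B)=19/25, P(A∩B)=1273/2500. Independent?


P(A)×P(B) = 1273/2500
P(A∩B) = 1273/2500
Equal ✓ → Independent

Yes, independent


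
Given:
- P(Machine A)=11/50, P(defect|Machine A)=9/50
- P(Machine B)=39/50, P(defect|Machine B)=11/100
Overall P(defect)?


P(B) = Σ P(B|Aᵢ)×P(Aᵢ)
  9/50×11/50 = 99/2500
  11/100×39/50 = 429/5000
Sum = 627/5000

P(defect) = 627/5000 ≈ 12.54%


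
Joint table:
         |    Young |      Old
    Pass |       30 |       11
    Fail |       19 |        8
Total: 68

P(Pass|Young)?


P(Pass|Young) = 30/(30+19) = 30/49

P = 30/49 ≈ 61.22%


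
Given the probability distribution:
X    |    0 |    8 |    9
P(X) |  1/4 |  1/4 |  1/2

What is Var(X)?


E[X] = 13/2
E[X²] = 113/2
Var(X) = E[X²] - (E[X])² = 113/2 - 169/4 = 57/4

Var(X) = 57/4 ≈ 14.2500


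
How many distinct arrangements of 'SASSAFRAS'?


Letters: 9, freq: {'S': 4, 'A': 3, 'F': 1, 'R': 1}
9!/(4!×3!×1!×1!) = 362880/144 = 2520

2520


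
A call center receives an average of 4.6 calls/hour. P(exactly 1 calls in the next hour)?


Poisson(λ=4.6): P(X=1) = e^(-λ)×λ^k/k!
= e^(-4.6) × 4.6^1 / 1!
≈ 0.01005183574 × 4.6 / 1 ≈ 0.046238

P(X=1) ≈ 0.046238 ≈ 4.62%


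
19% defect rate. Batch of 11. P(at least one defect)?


P(all good) = (81/100)^11 = 984770902183611232881/10000000000000000000000
P(≥1 defect) = 9015229097816388767119/10000000000000000000000

P = 9015229097816388767119/10000000000000000000000 ≈ 90.15%


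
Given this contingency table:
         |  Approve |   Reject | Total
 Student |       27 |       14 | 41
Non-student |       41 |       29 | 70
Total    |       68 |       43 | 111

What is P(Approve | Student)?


P(Approve | Student) = 27/(27+14) = 27/41

P(Approve|Student) = 27/41 ≈ 65.85%


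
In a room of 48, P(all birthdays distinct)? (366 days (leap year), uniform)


P(all different) = Π(366-i)/366 for i=0..47
= (366/366)×(365/366)×...×(319/366)
= 0.039768

P ≈ 0.0398 ≈ 3.98%


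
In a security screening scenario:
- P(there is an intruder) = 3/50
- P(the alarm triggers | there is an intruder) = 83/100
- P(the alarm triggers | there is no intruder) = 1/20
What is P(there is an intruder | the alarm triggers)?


Using Bayes' theorem:
P(A|B) = P(B|A)·P(A) / P(B)

P(the alarm triggers) = 83/100 × 3/50 + 1/20 × 47/50
= 249/5000 + 47/1000 = 121/1250

P(there is an intruder|the alarm triggers) = (249/5000) / (121/1250) = 249/484

P(there is an intruder|the alarm triggers) = 249/484 ≈ 51.45%


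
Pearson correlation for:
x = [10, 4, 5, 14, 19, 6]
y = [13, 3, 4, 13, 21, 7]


n=6, Σx=58, Σy=61, Σxy=785, Σx²=734, Σy²=853
r = (6×785 - 58×61)/√((6×734 - 58²)(6×853 - 61²))
= 1172/√(1040×1397) = 1172/√1452880 ≈ 1172/1205.3547 ≈ 0.9723

r ≈ 0.9723


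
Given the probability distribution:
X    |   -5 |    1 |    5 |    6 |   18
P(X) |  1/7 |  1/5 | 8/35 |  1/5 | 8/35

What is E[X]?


E[X] = Σ x·P(X=x)
= (-5)×(1/7) + (1)×(1/5) + (5)×(8/35) + (6)×(1/5) + (18)×(8/35)
= 208/35

E[X] = 208/35


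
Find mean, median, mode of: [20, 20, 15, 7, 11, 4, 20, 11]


Sorted: [4, 7, 11, 11, 15, 20, 20, 20]
Mean = 108/8 = 27/2
Median = 13
Freq: {20: 3, 15: 1, 7: 1, 11: 2, 4: 1}
Mode: [20]

Mean=27/2, Median=13, Mode=20


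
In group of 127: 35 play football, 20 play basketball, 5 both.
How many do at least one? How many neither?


|A∪B| = 35+20-5 = 50
Neither = 127-50 = 77

At least one: 50; Neither: 77


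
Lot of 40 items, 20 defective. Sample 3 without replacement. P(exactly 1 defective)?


Hypergeometric: C(20,1)×C(20,2)/C(40,3)
= 20×190/9880 = 5/13

P(X=1) = 5/13 ≈ 38.46%


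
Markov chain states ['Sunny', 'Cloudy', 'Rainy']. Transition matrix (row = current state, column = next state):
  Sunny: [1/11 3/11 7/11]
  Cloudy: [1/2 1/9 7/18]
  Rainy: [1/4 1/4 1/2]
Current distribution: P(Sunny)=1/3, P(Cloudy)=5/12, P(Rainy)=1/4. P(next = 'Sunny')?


P(next=Sunny) = Σᵢ P(now=i)×P(i→Sunny)
= 1/3×1/11 + 5/12×1/2 + 1/4×1/4
= 1/33 + 5/24 + 1/16 = 53/176

P = 53/176 ≈ 0.3011


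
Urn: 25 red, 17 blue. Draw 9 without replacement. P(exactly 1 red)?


Hypergeometric: C(25,1)×C(17,8)/C(42,9)
= 25×24310/445891810 = 275/201761

P(X=1) = 275/201761 ≈ 0.14%


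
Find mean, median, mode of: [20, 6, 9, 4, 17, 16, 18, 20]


Sorted: [4, 6, 9, 16, 17, 18, 20, 20]
Mean = 110/8 = 55/4
Median = 33/2
Freq: {20: 2, 6: 1, 9: 1, 4: 1, 17: 1, 16: 1, 18: 1}
Mode: [20]

Mean=55/4, Median=33/2, Mode=20


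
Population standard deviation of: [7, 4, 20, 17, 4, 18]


Mean = 70/6 = 35/3
  (7-35/3)²=196/9
  (4-35/3)²=529/9
  (20-35/3)²=625/9
  (17-35/3)²=256/9
  (4-35/3)²=529/9
  (18-35/3)²=361/9
Σ(x-μ)² = 832/3
σ² = (832/3)/6 = 416/9

σ = √(416/9) ≈ 6.7987


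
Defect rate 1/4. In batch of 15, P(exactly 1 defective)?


Binomial: P(X=1) = C(15,1)×p^1×(1-p)^14
= 15 × 1/4 × 4782969/268435456 = 71744535/1073741824

P(X=1) = 71744535/1073741824 ≈ 6.68%


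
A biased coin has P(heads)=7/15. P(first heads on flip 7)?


Geometric: P(X=7) = (1-p)^(k-1)×p = (8/15)^6×7/15 = 1835008/170859375

P(X=7) = 1835008/170859375 ≈ 1.07%


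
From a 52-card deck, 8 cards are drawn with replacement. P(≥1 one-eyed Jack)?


P(not a one-eyed Jack) = 50/52 = 25/26
P(none in 8 draws) = (25/26)^8 = 152587890625/208827064576
P(≥1 one-eyed Jack) = 1 - 152587890625/208827064576 = 56239173951/208827064576

P = 56239173951/208827064576 ≈ 26.93%


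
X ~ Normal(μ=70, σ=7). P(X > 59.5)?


z = (59.5-70)/7 = -1.5
P(X > 59.5) = 1 - P(Z ≤ -1.5) = 1 - 0.0668 = 0.9332

P(X > 59.5) ≈ 0.9332


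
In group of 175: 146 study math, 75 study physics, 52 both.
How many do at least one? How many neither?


|A∪B| = 146+75-52 = 169
Neither = 175-169 = 6

At least one: 169; Neither: 6


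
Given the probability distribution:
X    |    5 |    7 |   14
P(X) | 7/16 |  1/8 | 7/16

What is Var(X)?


E[X] = 147/16
E[X²] = 1645/16
Var(X) = E[X²] - (E[X])² = 1645/16 - 21609/256 = 4711/256

Var(X) = 4711/256 ≈ 18.4023


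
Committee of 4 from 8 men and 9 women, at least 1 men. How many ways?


Count by #men:
  1M,3W: C(8,1)×C(9,3)=672
  2M,2W: C(8,2)×C(9,2)=1008
  3M,1W: C(8,3)×C(9,1)=504
  4M,0W: C(8,4)×C(9,0)=70
Total = 2254

2254


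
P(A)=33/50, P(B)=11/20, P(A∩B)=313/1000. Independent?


P(A)×P(B) = 363/1000
P(A∩B) = 313/1000
Not equal → NOT independent

No, not independent


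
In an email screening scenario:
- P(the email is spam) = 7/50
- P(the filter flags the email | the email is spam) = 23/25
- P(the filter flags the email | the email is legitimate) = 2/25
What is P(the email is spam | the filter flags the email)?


Using Bayes' theorem:
P(A|B) = P(B|A)·P(A) / P(B)

P(the filter flags the email) = 23/25 × 7/50 + 2/25 × 43/50
= 161/1250 + 43/625 = 247/1250

P(the email is spam|the filter flags the email) = (161/1250) / (247/1250) = 161/247

P(the email is spam|the filter flags the email) = 161/247 ≈ 65.18%


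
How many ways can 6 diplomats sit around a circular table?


Circular arrangements of 6 distinct objects: fix one position to break rotational symmetry.
(n-1)! = 5! = 120

120


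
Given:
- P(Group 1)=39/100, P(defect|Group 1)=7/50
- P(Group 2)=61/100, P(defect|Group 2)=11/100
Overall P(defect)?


P(B) = Σ P(B|Aᵢ)×P(Aᵢ)
  7/50×39/100 = 273/5000
  11/100×61/100 = 671/10000
Sum = 1217/10000

P(defect) = 1217/10000 ≈ 12.17%


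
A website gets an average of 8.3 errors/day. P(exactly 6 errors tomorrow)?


Poisson(λ=8.3): P(X=6) = e^(-λ)×λ^k/k!
= e^(-8.3) × 8.3^6 / 6!
≈ 0.0002485168271 × 326940.373369 / 720 ≈ 0.112847

P(X=6) ≈ 0.112847 ≈ 11.28%


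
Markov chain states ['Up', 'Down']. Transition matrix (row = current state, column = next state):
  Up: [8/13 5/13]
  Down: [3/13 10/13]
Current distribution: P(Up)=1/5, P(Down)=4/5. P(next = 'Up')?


P(next=Up) = Σᵢ P(now=i)×P(i→Up)
= 1/5×8/13 + 4/5×3/13
= 8/65 + 12/65 = 4/13

P = 4/13 ≈ 0.3077


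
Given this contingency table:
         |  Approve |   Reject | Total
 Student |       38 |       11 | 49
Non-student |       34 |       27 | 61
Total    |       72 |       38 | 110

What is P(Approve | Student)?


P(Approve | Student) = 38/(38+11) = 38/49

P(Approve|Student) = 38/49 ≈ 77.55%


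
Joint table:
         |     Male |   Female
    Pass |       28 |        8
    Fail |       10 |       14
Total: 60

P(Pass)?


P(Pass) = (28+8)/60 = 36/60 = 3/5

P(Pass) = 3/5 ≈ 60.00%


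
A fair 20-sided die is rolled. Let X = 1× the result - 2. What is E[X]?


E[die] = (1+20)/2 = 21/2
E[X] = 1×21/2 - 2 = 17/2

E[X] = 17/2


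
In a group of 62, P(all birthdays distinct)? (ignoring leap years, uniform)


P(all different) = Π(365-i)/365 for i=0..61
= (365/365)×(364/365)×...×(304/365)
= 0.004090

P ≈ 0.0041 ≈ 0.41%


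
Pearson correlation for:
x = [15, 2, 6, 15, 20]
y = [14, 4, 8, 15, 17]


n=5, Σx=58, Σy=58, Σxy=831, Σx²=890, Σy²=790
r = (5×831 - 58×58)/√((5×890 - 58²)(5×790 - 58²))
= 791/√(1086×586) = 791/√636396 ≈ 791/797.7443 ≈ 0.9915

r ≈ 0.9915


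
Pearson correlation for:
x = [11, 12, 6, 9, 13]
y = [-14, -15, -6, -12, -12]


n=5, Σx=51, Σy=-59, Σxy=-634, Σx²=551, Σy²=745
r = (5×(-634) - 51×(-59))/√((5×551 - 51²)(5×745 - (-59)²))
= -161/√(154×244) = -161/√37576 ≈ -161/193.8453 ≈ -0.8306

r ≈ -0.8306


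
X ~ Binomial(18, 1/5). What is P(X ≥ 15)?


P(X ≥ 15) = Σ P(X=i) for i=15..18
P(X=15) = 52224/3814697265625
P(X=16) = 2448/3814697265625
P(X=17) = 72/3814697265625
P(X=18) = 1/3814697265625
Sum = 10949/762939453125

P(X ≥ 15) = 10949/762939453125 ≈ 0.00%


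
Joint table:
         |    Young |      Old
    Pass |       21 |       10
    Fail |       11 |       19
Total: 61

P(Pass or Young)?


P(Pass∨Young) = P(Pass) + P(Young) - P(Pass∧Young)
= (31 + 32 - 21)/61 = 42/61

P = 42/61 ≈ 68.85%


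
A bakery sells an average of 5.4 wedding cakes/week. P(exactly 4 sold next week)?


Poisson(λ=5.4): P(X=4) = e^(-λ)×λ^k/k!
= e^(-5.4) × 5.4^4 / 4!
≈ 0.004516580943 × 850.3056 / 24 ≈ 0.160020

P(X=4) ≈ 0.160020 ≈ 16.00%


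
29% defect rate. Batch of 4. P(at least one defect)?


P(all good) = (71/100)^4 = 25411681/100000000
P(≥1 defect) = 74588319/100000000

P = 74588319/100000000 ≈ 74.59%


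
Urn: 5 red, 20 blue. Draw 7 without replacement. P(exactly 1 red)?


Hypergeometric: C(5,1)×C(20,6)/C(25,7)
= 5×38760/480700 = 102/253

P(X=1) = 102/253 ≈ 40.32%


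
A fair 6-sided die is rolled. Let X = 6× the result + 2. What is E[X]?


E[die] = (1+6)/2 = 7/2
E[X] = 6×7/2 + 2 = 23

E[X] = 23


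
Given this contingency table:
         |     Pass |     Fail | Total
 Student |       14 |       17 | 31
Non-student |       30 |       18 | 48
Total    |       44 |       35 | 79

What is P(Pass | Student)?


P(Pass | Student) = 14/(14+17) = 14/31

P(Pass|Student) = 14/31 ≈ 45.16%


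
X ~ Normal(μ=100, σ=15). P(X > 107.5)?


z = (107.5-100)/15 = 0.5
P(X > 107.5) = 1 - P(Z ≤ 0.5) = 1 - 0.6915 = 0.3085

P(X > 107.5) ≈ 0.3085


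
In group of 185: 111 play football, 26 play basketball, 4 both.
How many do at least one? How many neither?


|A∪B| = 111+26-4 = 133
Neither = 185-133 = 52

At least one: 133; Neither: 52


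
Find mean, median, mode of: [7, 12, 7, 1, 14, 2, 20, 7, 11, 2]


Sorted: [1, 2, 2, 7, 7, 7, 11, 12, 14, 20]
Mean = 83/10
Median = 7
Freq: {7: 3, 12: 1, 1: 1, 14: 1, 2: 2, 20: 1, 11: 1}
Mode: [7]

Mean=83/10, Median=7, Mode=7


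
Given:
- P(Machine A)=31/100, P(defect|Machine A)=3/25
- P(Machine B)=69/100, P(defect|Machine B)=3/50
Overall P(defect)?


P(B) = Σ P(B|Aᵢ)×P(Aᵢ)
  3/25×31/100 = 93/2500
  3/50×69/100 = 207/5000
Sum = 393/5000

P(defect) = 393/5000 ≈ 7.86%


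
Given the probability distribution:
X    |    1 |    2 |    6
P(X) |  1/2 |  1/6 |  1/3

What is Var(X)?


E[X] = 17/6
E[X²] = 79/6
Var(X) = E[X²] - (E[X])² = 79/6 - 289/36 = 185/36

Var(X) = 185/36 ≈ 5.1389


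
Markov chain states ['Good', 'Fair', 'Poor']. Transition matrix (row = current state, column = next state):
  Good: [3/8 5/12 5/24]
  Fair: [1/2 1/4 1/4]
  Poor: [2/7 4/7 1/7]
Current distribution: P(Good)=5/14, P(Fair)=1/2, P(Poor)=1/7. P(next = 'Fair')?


P(next=Fair) = Σᵢ P(now=i)×P(i→Fair)
= 5/14×5/12 + 1/2×1/4 + 1/7×4/7
= 25/168 + 1/8 + 4/49 = 209/588

P = 209/588 ≈ 0.3554


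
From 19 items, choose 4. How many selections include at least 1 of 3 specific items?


Complement: C(19,4) - C(16,4) = 3876 - 1820 = 2056

2056


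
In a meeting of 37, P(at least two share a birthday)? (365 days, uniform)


P(all different) = Π(365-i)/365 for i=0..36
= 0.151266
P(match) = 1 - 0.151266 = 0.848734

P ≈ 0.8487 ≈ 84.87%


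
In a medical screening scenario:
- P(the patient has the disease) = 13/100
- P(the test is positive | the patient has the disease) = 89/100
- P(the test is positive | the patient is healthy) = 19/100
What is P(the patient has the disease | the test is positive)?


Using Bayes' theorem:
P(A|B) = P(B|A)·P(A) / P(B)

P(the test is positive) = 89/100 × 13/100 + 19/100 × 87/100
= 1157/10000 + 1653/10000 = 281/1000

P(the patient has the disease|the test is positive) = (1157/10000) / (281/1000) = 1157/2810

P(the patient has the disease|the test is positive) = 1157/2810 ≈ 41.17%


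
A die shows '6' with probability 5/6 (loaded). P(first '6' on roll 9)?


Geometric: P(X=9) = (1-p)^(k-1)×p = (1/6)^8×5/6 = 5/10077696

P(X=9) = 5/10077696 ≈ 0.00%


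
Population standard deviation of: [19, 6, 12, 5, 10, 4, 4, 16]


Mean = 76/8 = 19/2
  (19-19/2)²=361/4
  (6-19/2)²=49/4
  (12-19/2)²=25/4
  (5-19/2)²=81/4
  (10-19/2)²=1/4
  (4-19/2)²=121/4
  (4-19/2)²=121/4
  (16-19/2)²=169/4
Σ(x-μ)² = 232
σ² = 232/8 = 29

σ = √(29) ≈ 5.3852


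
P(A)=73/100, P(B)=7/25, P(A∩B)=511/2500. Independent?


P(A)×P(B) = 511/2500
P(A∩B) = 511/2500
Equal ✓ → Independent

Yes, independent


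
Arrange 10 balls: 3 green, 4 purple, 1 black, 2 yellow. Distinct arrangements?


10!/(3!×4!×1!×2!) = 12600

12600


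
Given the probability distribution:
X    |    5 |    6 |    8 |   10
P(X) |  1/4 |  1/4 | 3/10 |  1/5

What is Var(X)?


E[X] = 143/20
E[X²] = 1089/20
Var(X) = E[X²] - (E[X])² = 1089/20 - 20449/400 = 1331/400

Var(X) = 1331/400 ≈ 3.3275


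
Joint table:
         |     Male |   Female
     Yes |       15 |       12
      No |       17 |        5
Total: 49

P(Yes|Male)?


P(Yes|Male) = 15/(15+17) = 15/32

P = 15/32 ≈ 46.88%


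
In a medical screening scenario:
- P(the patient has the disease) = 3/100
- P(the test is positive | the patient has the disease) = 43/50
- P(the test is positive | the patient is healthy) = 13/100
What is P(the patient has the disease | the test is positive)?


Using Bayes' theorem:
P(A|B) = P(B|A)·P(A) / P(B)

P(the test is positive) = 43/50 × 3/100 + 13/100 × 97/100
= 129/5000 + 1261/10000 = 1519/10000

P(the patient has the disease|the test is positive) = (129/5000) / (1519/10000) = 258/1519

P(the patient has the disease|the test is positive) = 258/1519 ≈ 16.98%


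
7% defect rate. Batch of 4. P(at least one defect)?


P(all good) = (93/100)^4 = 74805201/100000000
P(≥1 defect) = 25194799/100000000

P = 25194799/100000000 ≈ 25.19%


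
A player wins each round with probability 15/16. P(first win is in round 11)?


Geometric: P(X=11) = (1-p)^(k-1)×p = (1/16)^10×15/16 = 15/17592186044416

P(X=11) = 15/17592186044416 ≈ 0.00%


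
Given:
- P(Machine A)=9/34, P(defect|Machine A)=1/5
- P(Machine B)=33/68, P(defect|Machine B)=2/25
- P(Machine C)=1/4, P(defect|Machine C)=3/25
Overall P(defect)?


P(B) = Σ P(B|Aᵢ)×P(Aᵢ)
  1/5×9/34 = 9/170
  2/25×33/68 = 33/850
  3/25×1/4 = 3/100
Sum = 207/1700

P(defect) = 207/1700 ≈ 12.18%


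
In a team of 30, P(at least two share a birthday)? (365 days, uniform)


P(all different) = Π(365-i)/365 for i=0..29
= 0.293684
P(match) = 1 - 0.293684 = 0.706316

P ≈ 0.7063 ≈ 70.63%


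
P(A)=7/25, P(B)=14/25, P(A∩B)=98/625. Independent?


P(A)×P(B) = 98/625
P(A∩B) = 98/625
Equal ✓ → Independent

Yes, independent


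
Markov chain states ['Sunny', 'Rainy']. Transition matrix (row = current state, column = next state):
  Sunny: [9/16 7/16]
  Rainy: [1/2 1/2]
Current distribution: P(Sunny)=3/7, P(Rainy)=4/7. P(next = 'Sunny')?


P(next=Sunny) = Σᵢ P(now=i)×P(i→Sunny)
= 3/7×9/16 + 4/7×1/2
= 27/112 + 2/7 = 59/112

P = 59/112 ≈ 0.5268


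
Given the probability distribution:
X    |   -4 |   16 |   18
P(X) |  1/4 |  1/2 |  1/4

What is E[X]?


E[X] = Σ x·P(X=x)
= (-4)×(1/4) + (16)×(1/2) + (18)×(1/4)
= 23/2

E[X] = 23/2


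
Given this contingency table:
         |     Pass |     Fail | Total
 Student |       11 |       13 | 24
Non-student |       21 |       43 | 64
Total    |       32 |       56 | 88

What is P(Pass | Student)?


P(Pass | Student) = 11/(11+13) = 11/24

P(Pass|Student) = 11/24 ≈ 45.83%


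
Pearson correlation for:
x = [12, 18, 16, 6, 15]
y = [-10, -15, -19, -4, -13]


n=5, Σx=67, Σy=-61, Σxy=-913, Σx²=985, Σy²=871
r = (5×(-913) - 67×(-61))/√((5×985 - 67²)(5×871 - (-61)²))
= -478/√(436×634) = -478/√276424 ≈ -478/525.7604 ≈ -0.9092

r ≈ -0.9092


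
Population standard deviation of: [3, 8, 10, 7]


Mean = 28/4 = 7
  (3-7)²=16
  (8-7)²=1
  (10-7)²=9
  (7-7)²=0
Σ(x-μ)² = 26
σ² = 26/4 = 13/2

σ = √(13/2) ≈ 2.5495


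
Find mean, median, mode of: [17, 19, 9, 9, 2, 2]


Sorted: [2, 2, 9, 9, 17, 19]
Mean = 58/6 = 29/3
Median = 9
Freq: {17: 1, 19: 1, 9: 2, 2: 2}
Mode: [2, 9]

Mean=29/3, Median=9, Mode=[2, 9]


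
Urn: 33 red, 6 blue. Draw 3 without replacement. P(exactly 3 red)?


Hypergeometric: C(33,3)×C(6,0)/C(39,3)
= 5456×1/9139 = 5456/9139

P(X=3) = 5456/9139 ≈ 59.70%


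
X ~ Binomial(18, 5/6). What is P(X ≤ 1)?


P(X ≤ 1) = Σ P(X=i) for i=0..1
P(X=0) = 1/101559956668416
P(X=1) = 5/5642219814912
Sum = 91/101559956668416

P(X ≤ 1) = 91/101559956668416 ≈ 0.00%


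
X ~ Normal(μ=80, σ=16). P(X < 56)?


z = (56-80)/16 = -1.5
P(Z < -1.5) = 0.0668

P(X < 56) ≈ 0.0668


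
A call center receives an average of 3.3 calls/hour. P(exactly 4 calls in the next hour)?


Poisson(λ=3.3): P(X=4) = e^(-λ)×λ^k/k!
= e^(-3.3) × 3.3^4 / 4!
≈ 0.0368831674 × 118.5921 / 24 ≈ 0.182252

P(X=4) ≈ 0.182252 ≈ 18.23%


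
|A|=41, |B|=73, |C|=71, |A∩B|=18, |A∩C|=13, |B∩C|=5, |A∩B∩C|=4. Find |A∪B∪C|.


|A∪B∪C| = 41+73+71-18-13-5+4 = 153

|A∪B∪C| = 153


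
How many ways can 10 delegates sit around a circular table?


Circular arrangements of 10 distinct objects: fix one position to break rotational symmetry.
(n-1)! = 9! = 362880

362880


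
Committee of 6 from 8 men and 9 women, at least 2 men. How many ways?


Count by #men:
  2M,4W: C(8,2)×C(9,4)=3528
  3M,3W: C(8,3)×C(9,3)=4704
  4M,2W: C(8,4)×C(9,2)=2520
  5M,1W: C(8,5)×C(9,1)=504
  6M,0W: C(8,6)×C(9,0)=28
Total = 11284

11284


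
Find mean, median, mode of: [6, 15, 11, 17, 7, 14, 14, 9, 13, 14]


Sorted: [6, 7, 9, 11, 13, 14, 14, 14, 15, 17]
Mean = 120/10 = 12
Median = 27/2
Freq: {6: 1, 15: 1, 11: 1, 17: 1, 7: 1, 14: 3, 9: 1, 13: 1}
Mode: [14]

Mean=12, Median=27/2, Mode=14


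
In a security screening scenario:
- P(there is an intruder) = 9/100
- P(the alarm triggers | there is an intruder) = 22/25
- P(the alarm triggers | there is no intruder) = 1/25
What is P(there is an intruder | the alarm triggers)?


Using Bayes' theorem:
P(A|B) = P(B|A)·P(A) / P(B)

P(the alarm triggers) = 22/25 × 9/100 + 1/25 × 91/100
= 99/1250 + 91/2500 = 289/2500

P(there is an intruder|the alarm triggers) = (99/1250) / (289/2500) = 198/289

P(there is an intruder|the alarm triggers) = 198/289 ≈ 68.51%


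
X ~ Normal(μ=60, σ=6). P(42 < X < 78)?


z₁=(42-60)/6=-3.0, z₂=(78-60)/6=3.0
P = Φ(3.0) - Φ(-3.0) = 0.998650 - 0.001350 = 0.997300 ≈ 0.9973

P(42 < X < 78) ≈ 0.9973


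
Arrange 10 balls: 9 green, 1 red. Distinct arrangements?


10!/(9!×1!) = 10

10


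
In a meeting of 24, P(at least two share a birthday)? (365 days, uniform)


P(all different) = Π(365-i)/365 for i=0..23
= 0.461656
P(match) = 1 - 0.461656 = 0.538344

P ≈ 0.5383 ≈ 53.83%


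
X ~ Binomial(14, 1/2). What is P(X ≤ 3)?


P(X ≤ 3) = Σ P(X=i) for i=0..3
P(X=0) = 1/16384
P(X=1) = 7/8192
P(X=2) = 91/16384
P(X=3) = 91/4096
Sum = 235/8192

P(X ≤ 3) = 235/8192 ≈ 2.87%


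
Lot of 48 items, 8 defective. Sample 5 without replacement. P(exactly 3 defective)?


Hypergeometric: C(8,3)×C(40,2)/C(48,5)
= 56×780/1712304 = 910/35673

P(X=3) = 910/35673 ≈ 2.55%


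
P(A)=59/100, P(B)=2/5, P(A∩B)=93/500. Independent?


P(A)×P(B) = 59/250
P(A∩B) = 93/500
Not equal → NOT independent

No, not independent


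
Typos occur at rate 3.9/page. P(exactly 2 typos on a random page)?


Poisson(λ=3.9): P(X=2) = e^(-λ)×λ^k/k!
= e^(-3.9) × 3.9^2 / 2!
≈ 0.02024191145 × 15.21 / 2 ≈ 0.153940

P(X=2) ≈ 0.153940 ≈ 15.39%


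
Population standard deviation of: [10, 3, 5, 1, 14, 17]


Mean = 50/6 = 25/3
  (10-25/3)²=25/9
  (3-25/3)²=256/9
  (5-25/3)²=100/9
  (1-25/3)²=484/9
  (14-25/3)²=289/9
  (17-25/3)²=676/9
Σ(x-μ)² = 610/3
σ² = (610/3)/6 = 305/9

σ = √(305/9) ≈ 5.8214


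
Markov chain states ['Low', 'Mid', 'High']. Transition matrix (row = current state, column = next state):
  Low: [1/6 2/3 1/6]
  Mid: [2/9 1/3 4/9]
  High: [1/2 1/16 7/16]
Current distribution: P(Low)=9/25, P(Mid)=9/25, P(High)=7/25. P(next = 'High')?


P(next=High) = Σᵢ P(now=i)×P(i→High)
= 9/25×1/6 + 9/25×4/9 + 7/25×7/16
= 3/50 + 4/25 + 49/400 = 137/400

P = 137/400 ≈ 0.3425


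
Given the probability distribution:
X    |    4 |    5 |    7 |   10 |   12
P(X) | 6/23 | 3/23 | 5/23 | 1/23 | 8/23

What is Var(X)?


E[X] = 180/23
E[X²] = 1668/23
Var(X) = E[X²] - (E[X])² = 1668/23 - 32400/529 = 5964/529

Var(X) = 5964/529 ≈ 11.2741


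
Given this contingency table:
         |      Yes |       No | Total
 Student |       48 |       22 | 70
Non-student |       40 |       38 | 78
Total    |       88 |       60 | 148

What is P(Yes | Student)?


P(Yes | Student) = 48/(48+22) = 48/70 = 24/35

P(Yes|Student) = 24/35 ≈ 68.57%


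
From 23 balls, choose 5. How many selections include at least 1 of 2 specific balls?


Complement: C(23,5) - C(21,5) = 33649 - 20349 = 13300

13300


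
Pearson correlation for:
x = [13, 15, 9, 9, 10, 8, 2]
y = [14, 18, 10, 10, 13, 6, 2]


n=7, Σx=66, Σy=73, Σxy=814, Σx²=724, Σy²=929
r = (7×814 - 66×73)/√((7×724 - 66²)(7×929 - 73²))
= 880/√(712×1174) = 880/√835888 ≈ 880/914.2691 ≈ 0.9625

r ≈ 0.9625


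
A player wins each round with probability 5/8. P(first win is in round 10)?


Geometric: P(X=10) = (1-p)^(k-1)×p = (3/8)^9×5/8 = 98415/1073741824

P(X=10) = 98415/1073741824 ≈ 0.01%


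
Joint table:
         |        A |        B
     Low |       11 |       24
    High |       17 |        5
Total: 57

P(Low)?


P(Low) = (11+24)/57 = 35/57

P(Low) = 35/57 ≈ 61.40%


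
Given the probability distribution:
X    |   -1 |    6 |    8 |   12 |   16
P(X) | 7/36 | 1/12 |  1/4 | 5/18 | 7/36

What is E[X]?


E[X] = Σ x·P(X=x)
= (-1)×(7/36) + (6)×(1/12) + (8)×(1/4) + (12)×(5/18) + (16)×(7/36)
= 35/4

E[X] = 35/4


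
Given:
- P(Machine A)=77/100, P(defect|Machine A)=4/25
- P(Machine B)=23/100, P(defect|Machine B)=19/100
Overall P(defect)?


P(B) = Σ P(B|Aᵢ)×P(Aᵢ)
  4/25×77/100 = 77/625
  19/100×23/100 = 437/10000
Sum = 1669/10000

P(defect) = 1669/10000 ≈ 16.69%


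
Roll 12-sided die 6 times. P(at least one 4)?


P(no 4)^6 = (11/12)^6 = 1771561/2985984
P(≥1) = 1 - 1771561/2985984 = 1214423/2985984

P = 1214423/2985984 ≈ 40.67%


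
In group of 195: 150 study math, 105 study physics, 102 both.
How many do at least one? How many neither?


|A∪B| = 150+105-102 = 153
Neither = 195-153 = 42

At least one: 153; Neither: 42


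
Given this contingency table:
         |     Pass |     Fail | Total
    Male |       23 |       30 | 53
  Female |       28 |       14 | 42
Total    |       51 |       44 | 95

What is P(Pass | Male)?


P(Pass | Male) = 23/(23+30) = 23/53

P(Pass|Male) = 23/53 ≈ 43.40%


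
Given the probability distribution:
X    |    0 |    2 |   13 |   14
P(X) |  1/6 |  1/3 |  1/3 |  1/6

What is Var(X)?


E[X] = 22/3
E[X²] = 271/3
Var(X) = E[X²] - (E[X])² = 271/3 - 484/9 = 329/9

Var(X) = 329/9 ≈ 36.5556


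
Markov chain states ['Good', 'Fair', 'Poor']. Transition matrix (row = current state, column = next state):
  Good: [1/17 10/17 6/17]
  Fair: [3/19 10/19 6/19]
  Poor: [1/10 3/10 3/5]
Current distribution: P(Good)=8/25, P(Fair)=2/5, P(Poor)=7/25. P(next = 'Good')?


P(next=Good) = Σᵢ P(now=i)×P(i→Good)
= 8/25×1/17 + 2/5×3/19 + 7/25×1/10
= 8/425 + 6/95 + 7/250 = 8881/80750

P = 8881/80750 ≈ 0.1100


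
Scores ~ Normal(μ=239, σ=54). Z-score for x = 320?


z = (x - μ)/σ = (320 - 239)/54 = 1.5

z = 1.5


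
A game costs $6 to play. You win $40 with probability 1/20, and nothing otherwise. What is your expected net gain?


E[gain] = (40-6)×1/20 + (-6)×19/20
= 17/10 - 57/10 = -4

Expected net gain = $-4 ≈ $-4.00


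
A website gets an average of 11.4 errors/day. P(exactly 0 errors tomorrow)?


Poisson(λ=11.4): P(X=0) = e^(-λ)×λ^k/k!
= e^(-11.4) × 11.4^0 / 0!
≈ 1.119548484e-05 × 1 / 1 ≈ 0.000011

P(X=0) ≈ 0.000011 ≈ 0.00%


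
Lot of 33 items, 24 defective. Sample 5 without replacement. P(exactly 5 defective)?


Hypergeometric: C(24,5)×C(9,0)/C(33,5)
= 42504×1/237336 = 161/899

P(X=5) = 161/899 ≈ 17.91%


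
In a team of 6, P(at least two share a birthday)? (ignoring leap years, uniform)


P(all different) = Π(365-i)/365 for i=0..5
= 0.959538
P(match) = 1 - 0.959538 = 0.040462

P ≈ 0.0405 ≈ 4.05%


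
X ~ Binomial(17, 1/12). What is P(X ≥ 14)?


P(X ≥ 14) = Σ P(X=i) for i=14..17
P(X=14) = 113135/277326388342554624
P(X=15) = 2057/277326388342554624
P(X=16) = 187/2218611106740436992
P(X=17) = 1/2218611106740436992
Sum = 230431/554652776685109248

P(X ≥ 14) = 230431/554652776685109248 ≈ 0.00%


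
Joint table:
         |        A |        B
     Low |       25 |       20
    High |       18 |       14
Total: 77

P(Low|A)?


P(Low|A) = 25/(25+18) = 25/43

P = 25/43 ≈ 58.14%
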